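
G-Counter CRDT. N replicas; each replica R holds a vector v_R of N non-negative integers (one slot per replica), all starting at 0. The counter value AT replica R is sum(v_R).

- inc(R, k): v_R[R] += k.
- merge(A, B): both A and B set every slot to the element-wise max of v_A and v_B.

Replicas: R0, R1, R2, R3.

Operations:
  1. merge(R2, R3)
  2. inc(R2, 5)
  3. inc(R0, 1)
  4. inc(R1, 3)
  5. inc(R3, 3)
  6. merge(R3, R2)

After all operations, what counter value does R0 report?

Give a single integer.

Op 1: merge R2<->R3 -> R2=(0,0,0,0) R3=(0,0,0,0)
Op 2: inc R2 by 5 -> R2=(0,0,5,0) value=5
Op 3: inc R0 by 1 -> R0=(1,0,0,0) value=1
Op 4: inc R1 by 3 -> R1=(0,3,0,0) value=3
Op 5: inc R3 by 3 -> R3=(0,0,0,3) value=3
Op 6: merge R3<->R2 -> R3=(0,0,5,3) R2=(0,0,5,3)

Answer: 1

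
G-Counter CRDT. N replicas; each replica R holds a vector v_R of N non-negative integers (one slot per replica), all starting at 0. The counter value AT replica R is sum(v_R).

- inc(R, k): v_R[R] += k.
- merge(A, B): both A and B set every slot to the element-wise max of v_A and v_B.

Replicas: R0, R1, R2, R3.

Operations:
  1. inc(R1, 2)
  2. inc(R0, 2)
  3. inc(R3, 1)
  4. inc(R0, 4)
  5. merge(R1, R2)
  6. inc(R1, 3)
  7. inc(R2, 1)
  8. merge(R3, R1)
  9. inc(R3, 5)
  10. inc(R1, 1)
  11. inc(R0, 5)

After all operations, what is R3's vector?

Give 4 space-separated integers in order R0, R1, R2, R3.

Answer: 0 5 0 6

Derivation:
Op 1: inc R1 by 2 -> R1=(0,2,0,0) value=2
Op 2: inc R0 by 2 -> R0=(2,0,0,0) value=2
Op 3: inc R3 by 1 -> R3=(0,0,0,1) value=1
Op 4: inc R0 by 4 -> R0=(6,0,0,0) value=6
Op 5: merge R1<->R2 -> R1=(0,2,0,0) R2=(0,2,0,0)
Op 6: inc R1 by 3 -> R1=(0,5,0,0) value=5
Op 7: inc R2 by 1 -> R2=(0,2,1,0) value=3
Op 8: merge R3<->R1 -> R3=(0,5,0,1) R1=(0,5,0,1)
Op 9: inc R3 by 5 -> R3=(0,5,0,6) value=11
Op 10: inc R1 by 1 -> R1=(0,6,0,1) value=7
Op 11: inc R0 by 5 -> R0=(11,0,0,0) value=11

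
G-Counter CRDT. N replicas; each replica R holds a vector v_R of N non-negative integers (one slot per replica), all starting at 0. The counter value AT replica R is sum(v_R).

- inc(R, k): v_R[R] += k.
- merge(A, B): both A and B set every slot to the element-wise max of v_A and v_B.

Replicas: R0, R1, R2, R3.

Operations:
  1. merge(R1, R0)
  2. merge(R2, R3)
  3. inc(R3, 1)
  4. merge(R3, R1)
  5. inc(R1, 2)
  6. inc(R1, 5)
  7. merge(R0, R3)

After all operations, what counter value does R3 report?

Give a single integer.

Answer: 1

Derivation:
Op 1: merge R1<->R0 -> R1=(0,0,0,0) R0=(0,0,0,0)
Op 2: merge R2<->R3 -> R2=(0,0,0,0) R3=(0,0,0,0)
Op 3: inc R3 by 1 -> R3=(0,0,0,1) value=1
Op 4: merge R3<->R1 -> R3=(0,0,0,1) R1=(0,0,0,1)
Op 5: inc R1 by 2 -> R1=(0,2,0,1) value=3
Op 6: inc R1 by 5 -> R1=(0,7,0,1) value=8
Op 7: merge R0<->R3 -> R0=(0,0,0,1) R3=(0,0,0,1)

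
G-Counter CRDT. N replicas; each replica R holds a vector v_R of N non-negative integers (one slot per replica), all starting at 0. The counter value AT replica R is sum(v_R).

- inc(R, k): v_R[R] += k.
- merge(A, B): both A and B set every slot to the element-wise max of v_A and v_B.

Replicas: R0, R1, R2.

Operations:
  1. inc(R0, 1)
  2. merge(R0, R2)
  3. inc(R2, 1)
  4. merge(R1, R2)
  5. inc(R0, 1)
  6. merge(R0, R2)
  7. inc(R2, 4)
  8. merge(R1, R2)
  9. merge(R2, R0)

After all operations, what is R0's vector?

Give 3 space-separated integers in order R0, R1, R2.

Answer: 2 0 5

Derivation:
Op 1: inc R0 by 1 -> R0=(1,0,0) value=1
Op 2: merge R0<->R2 -> R0=(1,0,0) R2=(1,0,0)
Op 3: inc R2 by 1 -> R2=(1,0,1) value=2
Op 4: merge R1<->R2 -> R1=(1,0,1) R2=(1,0,1)
Op 5: inc R0 by 1 -> R0=(2,0,0) value=2
Op 6: merge R0<->R2 -> R0=(2,0,1) R2=(2,0,1)
Op 7: inc R2 by 4 -> R2=(2,0,5) value=7
Op 8: merge R1<->R2 -> R1=(2,0,5) R2=(2,0,5)
Op 9: merge R2<->R0 -> R2=(2,0,5) R0=(2,0,5)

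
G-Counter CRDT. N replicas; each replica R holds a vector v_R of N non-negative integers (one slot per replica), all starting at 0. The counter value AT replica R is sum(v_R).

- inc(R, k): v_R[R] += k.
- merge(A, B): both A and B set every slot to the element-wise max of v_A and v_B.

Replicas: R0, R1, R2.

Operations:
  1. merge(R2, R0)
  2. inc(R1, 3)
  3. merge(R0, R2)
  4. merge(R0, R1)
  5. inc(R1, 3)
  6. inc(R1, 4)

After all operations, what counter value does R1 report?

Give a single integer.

Op 1: merge R2<->R0 -> R2=(0,0,0) R0=(0,0,0)
Op 2: inc R1 by 3 -> R1=(0,3,0) value=3
Op 3: merge R0<->R2 -> R0=(0,0,0) R2=(0,0,0)
Op 4: merge R0<->R1 -> R0=(0,3,0) R1=(0,3,0)
Op 5: inc R1 by 3 -> R1=(0,6,0) value=6
Op 6: inc R1 by 4 -> R1=(0,10,0) value=10

Answer: 10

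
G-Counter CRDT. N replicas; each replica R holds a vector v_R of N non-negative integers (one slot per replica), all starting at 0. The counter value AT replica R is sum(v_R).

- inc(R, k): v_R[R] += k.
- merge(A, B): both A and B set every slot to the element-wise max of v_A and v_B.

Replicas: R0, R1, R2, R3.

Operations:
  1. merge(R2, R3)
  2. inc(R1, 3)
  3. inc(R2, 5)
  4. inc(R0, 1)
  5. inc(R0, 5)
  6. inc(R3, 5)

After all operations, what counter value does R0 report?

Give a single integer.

Op 1: merge R2<->R3 -> R2=(0,0,0,0) R3=(0,0,0,0)
Op 2: inc R1 by 3 -> R1=(0,3,0,0) value=3
Op 3: inc R2 by 5 -> R2=(0,0,5,0) value=5
Op 4: inc R0 by 1 -> R0=(1,0,0,0) value=1
Op 5: inc R0 by 5 -> R0=(6,0,0,0) value=6
Op 6: inc R3 by 5 -> R3=(0,0,0,5) value=5

Answer: 6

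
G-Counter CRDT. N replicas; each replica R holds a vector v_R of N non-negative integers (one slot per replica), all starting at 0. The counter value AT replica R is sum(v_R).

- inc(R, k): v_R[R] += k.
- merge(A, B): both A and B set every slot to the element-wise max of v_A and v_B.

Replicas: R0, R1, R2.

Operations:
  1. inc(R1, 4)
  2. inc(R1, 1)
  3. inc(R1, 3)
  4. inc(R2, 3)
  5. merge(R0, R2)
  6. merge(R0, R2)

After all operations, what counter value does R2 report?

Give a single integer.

Answer: 3

Derivation:
Op 1: inc R1 by 4 -> R1=(0,4,0) value=4
Op 2: inc R1 by 1 -> R1=(0,5,0) value=5
Op 3: inc R1 by 3 -> R1=(0,8,0) value=8
Op 4: inc R2 by 3 -> R2=(0,0,3) value=3
Op 5: merge R0<->R2 -> R0=(0,0,3) R2=(0,0,3)
Op 6: merge R0<->R2 -> R0=(0,0,3) R2=(0,0,3)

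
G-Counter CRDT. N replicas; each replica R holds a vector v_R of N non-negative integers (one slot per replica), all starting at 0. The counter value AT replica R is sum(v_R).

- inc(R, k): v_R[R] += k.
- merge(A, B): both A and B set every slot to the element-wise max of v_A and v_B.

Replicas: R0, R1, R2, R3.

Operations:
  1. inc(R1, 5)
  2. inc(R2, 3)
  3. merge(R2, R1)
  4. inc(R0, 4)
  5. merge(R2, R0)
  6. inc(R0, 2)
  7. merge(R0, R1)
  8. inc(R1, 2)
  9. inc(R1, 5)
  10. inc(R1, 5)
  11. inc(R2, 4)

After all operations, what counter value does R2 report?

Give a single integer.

Op 1: inc R1 by 5 -> R1=(0,5,0,0) value=5
Op 2: inc R2 by 3 -> R2=(0,0,3,0) value=3
Op 3: merge R2<->R1 -> R2=(0,5,3,0) R1=(0,5,3,0)
Op 4: inc R0 by 4 -> R0=(4,0,0,0) value=4
Op 5: merge R2<->R0 -> R2=(4,5,3,0) R0=(4,5,3,0)
Op 6: inc R0 by 2 -> R0=(6,5,3,0) value=14
Op 7: merge R0<->R1 -> R0=(6,5,3,0) R1=(6,5,3,0)
Op 8: inc R1 by 2 -> R1=(6,7,3,0) value=16
Op 9: inc R1 by 5 -> R1=(6,12,3,0) value=21
Op 10: inc R1 by 5 -> R1=(6,17,3,0) value=26
Op 11: inc R2 by 4 -> R2=(4,5,7,0) value=16

Answer: 16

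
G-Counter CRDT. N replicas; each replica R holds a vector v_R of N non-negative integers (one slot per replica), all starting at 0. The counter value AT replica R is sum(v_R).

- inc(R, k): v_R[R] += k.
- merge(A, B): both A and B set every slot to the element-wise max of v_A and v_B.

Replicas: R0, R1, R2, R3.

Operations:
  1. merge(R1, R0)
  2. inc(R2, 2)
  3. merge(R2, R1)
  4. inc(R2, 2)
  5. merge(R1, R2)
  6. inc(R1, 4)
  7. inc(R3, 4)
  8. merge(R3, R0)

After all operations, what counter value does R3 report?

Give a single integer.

Op 1: merge R1<->R0 -> R1=(0,0,0,0) R0=(0,0,0,0)
Op 2: inc R2 by 2 -> R2=(0,0,2,0) value=2
Op 3: merge R2<->R1 -> R2=(0,0,2,0) R1=(0,0,2,0)
Op 4: inc R2 by 2 -> R2=(0,0,4,0) value=4
Op 5: merge R1<->R2 -> R1=(0,0,4,0) R2=(0,0,4,0)
Op 6: inc R1 by 4 -> R1=(0,4,4,0) value=8
Op 7: inc R3 by 4 -> R3=(0,0,0,4) value=4
Op 8: merge R3<->R0 -> R3=(0,0,0,4) R0=(0,0,0,4)

Answer: 4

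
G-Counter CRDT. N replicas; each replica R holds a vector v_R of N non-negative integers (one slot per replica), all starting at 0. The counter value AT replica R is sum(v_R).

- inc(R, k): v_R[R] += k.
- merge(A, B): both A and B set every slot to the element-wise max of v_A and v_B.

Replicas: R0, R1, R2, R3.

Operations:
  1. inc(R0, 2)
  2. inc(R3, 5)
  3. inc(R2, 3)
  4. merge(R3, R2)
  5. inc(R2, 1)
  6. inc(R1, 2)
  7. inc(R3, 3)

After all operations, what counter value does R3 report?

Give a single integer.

Answer: 11

Derivation:
Op 1: inc R0 by 2 -> R0=(2,0,0,0) value=2
Op 2: inc R3 by 5 -> R3=(0,0,0,5) value=5
Op 3: inc R2 by 3 -> R2=(0,0,3,0) value=3
Op 4: merge R3<->R2 -> R3=(0,0,3,5) R2=(0,0,3,5)
Op 5: inc R2 by 1 -> R2=(0,0,4,5) value=9
Op 6: inc R1 by 2 -> R1=(0,2,0,0) value=2
Op 7: inc R3 by 3 -> R3=(0,0,3,8) value=11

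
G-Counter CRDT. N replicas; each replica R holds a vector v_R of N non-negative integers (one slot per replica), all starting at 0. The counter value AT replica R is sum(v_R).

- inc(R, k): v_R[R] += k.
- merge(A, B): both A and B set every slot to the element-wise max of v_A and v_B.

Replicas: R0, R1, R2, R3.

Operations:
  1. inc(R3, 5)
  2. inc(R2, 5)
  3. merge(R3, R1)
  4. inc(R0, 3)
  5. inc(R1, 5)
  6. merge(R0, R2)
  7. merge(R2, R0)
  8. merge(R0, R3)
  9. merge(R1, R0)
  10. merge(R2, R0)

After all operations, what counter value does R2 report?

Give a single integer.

Op 1: inc R3 by 5 -> R3=(0,0,0,5) value=5
Op 2: inc R2 by 5 -> R2=(0,0,5,0) value=5
Op 3: merge R3<->R1 -> R3=(0,0,0,5) R1=(0,0,0,5)
Op 4: inc R0 by 3 -> R0=(3,0,0,0) value=3
Op 5: inc R1 by 5 -> R1=(0,5,0,5) value=10
Op 6: merge R0<->R2 -> R0=(3,0,5,0) R2=(3,0,5,0)
Op 7: merge R2<->R0 -> R2=(3,0,5,0) R0=(3,0,5,0)
Op 8: merge R0<->R3 -> R0=(3,0,5,5) R3=(3,0,5,5)
Op 9: merge R1<->R0 -> R1=(3,5,5,5) R0=(3,5,5,5)
Op 10: merge R2<->R0 -> R2=(3,5,5,5) R0=(3,5,5,5)

Answer: 18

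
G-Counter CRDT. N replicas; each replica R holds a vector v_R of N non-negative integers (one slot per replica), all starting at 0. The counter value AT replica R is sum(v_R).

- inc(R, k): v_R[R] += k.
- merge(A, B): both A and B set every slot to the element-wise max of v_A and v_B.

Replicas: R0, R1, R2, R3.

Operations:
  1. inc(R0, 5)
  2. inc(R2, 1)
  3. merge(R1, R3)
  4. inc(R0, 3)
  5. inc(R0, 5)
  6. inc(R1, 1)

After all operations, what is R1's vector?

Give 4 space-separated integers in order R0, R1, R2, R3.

Answer: 0 1 0 0

Derivation:
Op 1: inc R0 by 5 -> R0=(5,0,0,0) value=5
Op 2: inc R2 by 1 -> R2=(0,0,1,0) value=1
Op 3: merge R1<->R3 -> R1=(0,0,0,0) R3=(0,0,0,0)
Op 4: inc R0 by 3 -> R0=(8,0,0,0) value=8
Op 5: inc R0 by 5 -> R0=(13,0,0,0) value=13
Op 6: inc R1 by 1 -> R1=(0,1,0,0) value=1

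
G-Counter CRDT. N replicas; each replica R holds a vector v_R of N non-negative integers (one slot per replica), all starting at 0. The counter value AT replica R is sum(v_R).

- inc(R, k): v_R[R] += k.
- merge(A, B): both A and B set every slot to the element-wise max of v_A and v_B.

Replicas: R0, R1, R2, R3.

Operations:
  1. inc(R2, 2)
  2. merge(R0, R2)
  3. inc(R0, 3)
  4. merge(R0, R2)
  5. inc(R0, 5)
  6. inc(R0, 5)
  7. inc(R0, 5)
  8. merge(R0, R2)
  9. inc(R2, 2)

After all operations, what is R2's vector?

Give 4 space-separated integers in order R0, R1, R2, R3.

Answer: 18 0 4 0

Derivation:
Op 1: inc R2 by 2 -> R2=(0,0,2,0) value=2
Op 2: merge R0<->R2 -> R0=(0,0,2,0) R2=(0,0,2,0)
Op 3: inc R0 by 3 -> R0=(3,0,2,0) value=5
Op 4: merge R0<->R2 -> R0=(3,0,2,0) R2=(3,0,2,0)
Op 5: inc R0 by 5 -> R0=(8,0,2,0) value=10
Op 6: inc R0 by 5 -> R0=(13,0,2,0) value=15
Op 7: inc R0 by 5 -> R0=(18,0,2,0) value=20
Op 8: merge R0<->R2 -> R0=(18,0,2,0) R2=(18,0,2,0)
Op 9: inc R2 by 2 -> R2=(18,0,4,0) value=22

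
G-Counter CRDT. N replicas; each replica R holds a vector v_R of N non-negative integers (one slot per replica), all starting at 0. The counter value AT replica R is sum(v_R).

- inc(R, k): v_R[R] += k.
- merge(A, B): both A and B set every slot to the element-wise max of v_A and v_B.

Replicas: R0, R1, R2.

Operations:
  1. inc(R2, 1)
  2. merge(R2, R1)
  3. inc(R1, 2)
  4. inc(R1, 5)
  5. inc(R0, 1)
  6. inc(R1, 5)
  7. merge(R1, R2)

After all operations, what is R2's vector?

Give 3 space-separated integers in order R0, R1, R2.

Op 1: inc R2 by 1 -> R2=(0,0,1) value=1
Op 2: merge R2<->R1 -> R2=(0,0,1) R1=(0,0,1)
Op 3: inc R1 by 2 -> R1=(0,2,1) value=3
Op 4: inc R1 by 5 -> R1=(0,7,1) value=8
Op 5: inc R0 by 1 -> R0=(1,0,0) value=1
Op 6: inc R1 by 5 -> R1=(0,12,1) value=13
Op 7: merge R1<->R2 -> R1=(0,12,1) R2=(0,12,1)

Answer: 0 12 1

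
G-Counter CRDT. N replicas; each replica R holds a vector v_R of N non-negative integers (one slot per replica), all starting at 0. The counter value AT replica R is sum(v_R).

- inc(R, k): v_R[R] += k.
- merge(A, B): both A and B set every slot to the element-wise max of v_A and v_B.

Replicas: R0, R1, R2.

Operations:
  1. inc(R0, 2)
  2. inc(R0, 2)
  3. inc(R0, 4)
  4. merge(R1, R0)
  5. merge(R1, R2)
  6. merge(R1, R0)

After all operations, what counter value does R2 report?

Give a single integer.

Answer: 8

Derivation:
Op 1: inc R0 by 2 -> R0=(2,0,0) value=2
Op 2: inc R0 by 2 -> R0=(4,0,0) value=4
Op 3: inc R0 by 4 -> R0=(8,0,0) value=8
Op 4: merge R1<->R0 -> R1=(8,0,0) R0=(8,0,0)
Op 5: merge R1<->R2 -> R1=(8,0,0) R2=(8,0,0)
Op 6: merge R1<->R0 -> R1=(8,0,0) R0=(8,0,0)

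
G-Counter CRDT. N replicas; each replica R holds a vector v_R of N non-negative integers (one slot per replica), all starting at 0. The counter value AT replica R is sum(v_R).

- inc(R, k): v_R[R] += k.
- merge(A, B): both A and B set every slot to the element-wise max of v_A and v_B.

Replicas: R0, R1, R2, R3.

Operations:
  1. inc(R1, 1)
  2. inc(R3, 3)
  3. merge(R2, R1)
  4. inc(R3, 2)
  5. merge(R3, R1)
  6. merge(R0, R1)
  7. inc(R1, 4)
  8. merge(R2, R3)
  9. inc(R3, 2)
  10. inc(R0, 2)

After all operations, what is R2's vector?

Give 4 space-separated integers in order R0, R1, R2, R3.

Op 1: inc R1 by 1 -> R1=(0,1,0,0) value=1
Op 2: inc R3 by 3 -> R3=(0,0,0,3) value=3
Op 3: merge R2<->R1 -> R2=(0,1,0,0) R1=(0,1,0,0)
Op 4: inc R3 by 2 -> R3=(0,0,0,5) value=5
Op 5: merge R3<->R1 -> R3=(0,1,0,5) R1=(0,1,0,5)
Op 6: merge R0<->R1 -> R0=(0,1,0,5) R1=(0,1,0,5)
Op 7: inc R1 by 4 -> R1=(0,5,0,5) value=10
Op 8: merge R2<->R3 -> R2=(0,1,0,5) R3=(0,1,0,5)
Op 9: inc R3 by 2 -> R3=(0,1,0,7) value=8
Op 10: inc R0 by 2 -> R0=(2,1,0,5) value=8

Answer: 0 1 0 5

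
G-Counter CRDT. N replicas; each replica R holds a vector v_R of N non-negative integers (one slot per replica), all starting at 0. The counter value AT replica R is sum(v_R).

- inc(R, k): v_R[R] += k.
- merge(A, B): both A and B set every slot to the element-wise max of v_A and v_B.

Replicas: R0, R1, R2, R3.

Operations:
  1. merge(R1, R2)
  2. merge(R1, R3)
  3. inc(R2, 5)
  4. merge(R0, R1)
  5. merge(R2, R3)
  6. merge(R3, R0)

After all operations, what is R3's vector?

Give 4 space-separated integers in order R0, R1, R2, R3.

Answer: 0 0 5 0

Derivation:
Op 1: merge R1<->R2 -> R1=(0,0,0,0) R2=(0,0,0,0)
Op 2: merge R1<->R3 -> R1=(0,0,0,0) R3=(0,0,0,0)
Op 3: inc R2 by 5 -> R2=(0,0,5,0) value=5
Op 4: merge R0<->R1 -> R0=(0,0,0,0) R1=(0,0,0,0)
Op 5: merge R2<->R3 -> R2=(0,0,5,0) R3=(0,0,5,0)
Op 6: merge R3<->R0 -> R3=(0,0,5,0) R0=(0,0,5,0)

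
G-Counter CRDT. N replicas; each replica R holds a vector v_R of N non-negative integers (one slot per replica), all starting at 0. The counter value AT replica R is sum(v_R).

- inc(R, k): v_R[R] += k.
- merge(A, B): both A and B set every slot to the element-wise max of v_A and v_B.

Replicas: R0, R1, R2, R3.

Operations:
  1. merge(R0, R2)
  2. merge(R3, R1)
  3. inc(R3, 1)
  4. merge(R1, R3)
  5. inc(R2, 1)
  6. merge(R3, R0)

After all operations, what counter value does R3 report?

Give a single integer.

Answer: 1

Derivation:
Op 1: merge R0<->R2 -> R0=(0,0,0,0) R2=(0,0,0,0)
Op 2: merge R3<->R1 -> R3=(0,0,0,0) R1=(0,0,0,0)
Op 3: inc R3 by 1 -> R3=(0,0,0,1) value=1
Op 4: merge R1<->R3 -> R1=(0,0,0,1) R3=(0,0,0,1)
Op 5: inc R2 by 1 -> R2=(0,0,1,0) value=1
Op 6: merge R3<->R0 -> R3=(0,0,0,1) R0=(0,0,0,1)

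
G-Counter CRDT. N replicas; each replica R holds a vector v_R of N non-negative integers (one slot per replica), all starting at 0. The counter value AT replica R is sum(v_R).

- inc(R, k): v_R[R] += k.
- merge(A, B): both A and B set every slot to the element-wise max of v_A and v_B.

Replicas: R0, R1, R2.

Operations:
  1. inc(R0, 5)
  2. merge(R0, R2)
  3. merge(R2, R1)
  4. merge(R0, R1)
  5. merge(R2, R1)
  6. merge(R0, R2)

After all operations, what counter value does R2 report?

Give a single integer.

Answer: 5

Derivation:
Op 1: inc R0 by 5 -> R0=(5,0,0) value=5
Op 2: merge R0<->R2 -> R0=(5,0,0) R2=(5,0,0)
Op 3: merge R2<->R1 -> R2=(5,0,0) R1=(5,0,0)
Op 4: merge R0<->R1 -> R0=(5,0,0) R1=(5,0,0)
Op 5: merge R2<->R1 -> R2=(5,0,0) R1=(5,0,0)
Op 6: merge R0<->R2 -> R0=(5,0,0) R2=(5,0,0)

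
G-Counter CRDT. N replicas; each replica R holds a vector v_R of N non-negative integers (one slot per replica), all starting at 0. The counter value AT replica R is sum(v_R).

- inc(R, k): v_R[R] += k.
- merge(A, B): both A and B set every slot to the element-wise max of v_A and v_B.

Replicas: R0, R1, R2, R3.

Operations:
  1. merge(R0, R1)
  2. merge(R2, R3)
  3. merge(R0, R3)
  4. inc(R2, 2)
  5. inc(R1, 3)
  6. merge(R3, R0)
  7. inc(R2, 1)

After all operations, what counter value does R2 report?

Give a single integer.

Answer: 3

Derivation:
Op 1: merge R0<->R1 -> R0=(0,0,0,0) R1=(0,0,0,0)
Op 2: merge R2<->R3 -> R2=(0,0,0,0) R3=(0,0,0,0)
Op 3: merge R0<->R3 -> R0=(0,0,0,0) R3=(0,0,0,0)
Op 4: inc R2 by 2 -> R2=(0,0,2,0) value=2
Op 5: inc R1 by 3 -> R1=(0,3,0,0) value=3
Op 6: merge R3<->R0 -> R3=(0,0,0,0) R0=(0,0,0,0)
Op 7: inc R2 by 1 -> R2=(0,0,3,0) value=3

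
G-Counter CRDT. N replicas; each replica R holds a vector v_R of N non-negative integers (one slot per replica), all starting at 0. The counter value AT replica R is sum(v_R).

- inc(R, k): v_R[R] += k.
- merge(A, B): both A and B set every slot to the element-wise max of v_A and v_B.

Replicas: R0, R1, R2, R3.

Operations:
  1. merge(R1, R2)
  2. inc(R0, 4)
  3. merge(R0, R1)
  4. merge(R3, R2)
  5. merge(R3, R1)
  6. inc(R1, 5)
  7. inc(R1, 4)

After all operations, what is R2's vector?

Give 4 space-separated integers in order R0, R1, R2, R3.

Answer: 0 0 0 0

Derivation:
Op 1: merge R1<->R2 -> R1=(0,0,0,0) R2=(0,0,0,0)
Op 2: inc R0 by 4 -> R0=(4,0,0,0) value=4
Op 3: merge R0<->R1 -> R0=(4,0,0,0) R1=(4,0,0,0)
Op 4: merge R3<->R2 -> R3=(0,0,0,0) R2=(0,0,0,0)
Op 5: merge R3<->R1 -> R3=(4,0,0,0) R1=(4,0,0,0)
Op 6: inc R1 by 5 -> R1=(4,5,0,0) value=9
Op 7: inc R1 by 4 -> R1=(4,9,0,0) value=13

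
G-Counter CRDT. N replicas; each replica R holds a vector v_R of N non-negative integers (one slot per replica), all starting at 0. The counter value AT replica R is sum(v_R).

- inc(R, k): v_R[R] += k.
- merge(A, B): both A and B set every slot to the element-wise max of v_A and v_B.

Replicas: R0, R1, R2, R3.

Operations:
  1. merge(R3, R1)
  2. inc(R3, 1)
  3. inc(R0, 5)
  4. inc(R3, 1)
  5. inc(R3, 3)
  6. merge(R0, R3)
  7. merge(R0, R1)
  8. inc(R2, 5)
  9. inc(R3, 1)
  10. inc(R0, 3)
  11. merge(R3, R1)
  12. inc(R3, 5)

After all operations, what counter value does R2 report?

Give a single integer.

Answer: 5

Derivation:
Op 1: merge R3<->R1 -> R3=(0,0,0,0) R1=(0,0,0,0)
Op 2: inc R3 by 1 -> R3=(0,0,0,1) value=1
Op 3: inc R0 by 5 -> R0=(5,0,0,0) value=5
Op 4: inc R3 by 1 -> R3=(0,0,0,2) value=2
Op 5: inc R3 by 3 -> R3=(0,0,0,5) value=5
Op 6: merge R0<->R3 -> R0=(5,0,0,5) R3=(5,0,0,5)
Op 7: merge R0<->R1 -> R0=(5,0,0,5) R1=(5,0,0,5)
Op 8: inc R2 by 5 -> R2=(0,0,5,0) value=5
Op 9: inc R3 by 1 -> R3=(5,0,0,6) value=11
Op 10: inc R0 by 3 -> R0=(8,0,0,5) value=13
Op 11: merge R3<->R1 -> R3=(5,0,0,6) R1=(5,0,0,6)
Op 12: inc R3 by 5 -> R3=(5,0,0,11) value=16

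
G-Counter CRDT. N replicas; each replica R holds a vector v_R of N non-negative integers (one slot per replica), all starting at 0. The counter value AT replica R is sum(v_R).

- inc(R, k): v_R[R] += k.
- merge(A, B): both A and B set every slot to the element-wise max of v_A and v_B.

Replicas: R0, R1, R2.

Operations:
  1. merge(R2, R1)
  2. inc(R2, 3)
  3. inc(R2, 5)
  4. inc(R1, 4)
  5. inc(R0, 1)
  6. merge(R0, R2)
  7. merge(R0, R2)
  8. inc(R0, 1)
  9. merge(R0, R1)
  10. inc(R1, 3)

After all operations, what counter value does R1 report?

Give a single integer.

Op 1: merge R2<->R1 -> R2=(0,0,0) R1=(0,0,0)
Op 2: inc R2 by 3 -> R2=(0,0,3) value=3
Op 3: inc R2 by 5 -> R2=(0,0,8) value=8
Op 4: inc R1 by 4 -> R1=(0,4,0) value=4
Op 5: inc R0 by 1 -> R0=(1,0,0) value=1
Op 6: merge R0<->R2 -> R0=(1,0,8) R2=(1,0,8)
Op 7: merge R0<->R2 -> R0=(1,0,8) R2=(1,0,8)
Op 8: inc R0 by 1 -> R0=(2,0,8) value=10
Op 9: merge R0<->R1 -> R0=(2,4,8) R1=(2,4,8)
Op 10: inc R1 by 3 -> R1=(2,7,8) value=17

Answer: 17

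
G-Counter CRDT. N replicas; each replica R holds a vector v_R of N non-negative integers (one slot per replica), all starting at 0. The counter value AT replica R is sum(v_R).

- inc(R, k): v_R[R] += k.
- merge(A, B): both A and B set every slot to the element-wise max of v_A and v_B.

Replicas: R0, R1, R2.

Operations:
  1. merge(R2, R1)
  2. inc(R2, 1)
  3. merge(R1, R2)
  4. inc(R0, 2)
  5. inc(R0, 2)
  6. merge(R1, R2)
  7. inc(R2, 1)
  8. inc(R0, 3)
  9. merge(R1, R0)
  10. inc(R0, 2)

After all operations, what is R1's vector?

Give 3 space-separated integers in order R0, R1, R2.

Answer: 7 0 1

Derivation:
Op 1: merge R2<->R1 -> R2=(0,0,0) R1=(0,0,0)
Op 2: inc R2 by 1 -> R2=(0,0,1) value=1
Op 3: merge R1<->R2 -> R1=(0,0,1) R2=(0,0,1)
Op 4: inc R0 by 2 -> R0=(2,0,0) value=2
Op 5: inc R0 by 2 -> R0=(4,0,0) value=4
Op 6: merge R1<->R2 -> R1=(0,0,1) R2=(0,0,1)
Op 7: inc R2 by 1 -> R2=(0,0,2) value=2
Op 8: inc R0 by 3 -> R0=(7,0,0) value=7
Op 9: merge R1<->R0 -> R1=(7,0,1) R0=(7,0,1)
Op 10: inc R0 by 2 -> R0=(9,0,1) value=10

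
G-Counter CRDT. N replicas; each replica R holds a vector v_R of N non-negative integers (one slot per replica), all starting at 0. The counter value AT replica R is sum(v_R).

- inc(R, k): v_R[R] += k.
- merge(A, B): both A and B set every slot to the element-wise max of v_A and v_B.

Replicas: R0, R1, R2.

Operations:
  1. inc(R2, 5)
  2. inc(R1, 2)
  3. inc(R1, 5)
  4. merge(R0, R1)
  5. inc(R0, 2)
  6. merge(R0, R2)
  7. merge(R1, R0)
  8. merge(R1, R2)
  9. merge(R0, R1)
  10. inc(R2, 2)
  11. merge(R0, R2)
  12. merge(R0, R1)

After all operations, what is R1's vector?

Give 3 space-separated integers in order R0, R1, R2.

Op 1: inc R2 by 5 -> R2=(0,0,5) value=5
Op 2: inc R1 by 2 -> R1=(0,2,0) value=2
Op 3: inc R1 by 5 -> R1=(0,7,0) value=7
Op 4: merge R0<->R1 -> R0=(0,7,0) R1=(0,7,0)
Op 5: inc R0 by 2 -> R0=(2,7,0) value=9
Op 6: merge R0<->R2 -> R0=(2,7,5) R2=(2,7,5)
Op 7: merge R1<->R0 -> R1=(2,7,5) R0=(2,7,5)
Op 8: merge R1<->R2 -> R1=(2,7,5) R2=(2,7,5)
Op 9: merge R0<->R1 -> R0=(2,7,5) R1=(2,7,5)
Op 10: inc R2 by 2 -> R2=(2,7,7) value=16
Op 11: merge R0<->R2 -> R0=(2,7,7) R2=(2,7,7)
Op 12: merge R0<->R1 -> R0=(2,7,7) R1=(2,7,7)

Answer: 2 7 7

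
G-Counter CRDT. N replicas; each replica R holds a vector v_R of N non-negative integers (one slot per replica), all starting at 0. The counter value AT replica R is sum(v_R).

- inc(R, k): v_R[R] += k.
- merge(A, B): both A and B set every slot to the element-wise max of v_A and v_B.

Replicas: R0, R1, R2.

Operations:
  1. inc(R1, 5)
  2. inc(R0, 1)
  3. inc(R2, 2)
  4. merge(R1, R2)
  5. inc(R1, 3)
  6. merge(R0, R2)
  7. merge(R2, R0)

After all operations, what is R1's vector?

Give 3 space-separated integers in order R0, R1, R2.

Answer: 0 8 2

Derivation:
Op 1: inc R1 by 5 -> R1=(0,5,0) value=5
Op 2: inc R0 by 1 -> R0=(1,0,0) value=1
Op 3: inc R2 by 2 -> R2=(0,0,2) value=2
Op 4: merge R1<->R2 -> R1=(0,5,2) R2=(0,5,2)
Op 5: inc R1 by 3 -> R1=(0,8,2) value=10
Op 6: merge R0<->R2 -> R0=(1,5,2) R2=(1,5,2)
Op 7: merge R2<->R0 -> R2=(1,5,2) R0=(1,5,2)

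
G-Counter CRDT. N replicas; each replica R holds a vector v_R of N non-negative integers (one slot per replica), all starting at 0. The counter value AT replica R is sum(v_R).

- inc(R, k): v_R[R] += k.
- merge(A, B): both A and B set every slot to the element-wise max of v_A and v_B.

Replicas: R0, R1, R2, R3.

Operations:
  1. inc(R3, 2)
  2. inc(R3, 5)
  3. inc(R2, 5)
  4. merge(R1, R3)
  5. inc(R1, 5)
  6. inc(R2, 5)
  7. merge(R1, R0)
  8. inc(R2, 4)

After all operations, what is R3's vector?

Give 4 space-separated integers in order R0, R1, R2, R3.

Op 1: inc R3 by 2 -> R3=(0,0,0,2) value=2
Op 2: inc R3 by 5 -> R3=(0,0,0,7) value=7
Op 3: inc R2 by 5 -> R2=(0,0,5,0) value=5
Op 4: merge R1<->R3 -> R1=(0,0,0,7) R3=(0,0,0,7)
Op 5: inc R1 by 5 -> R1=(0,5,0,7) value=12
Op 6: inc R2 by 5 -> R2=(0,0,10,0) value=10
Op 7: merge R1<->R0 -> R1=(0,5,0,7) R0=(0,5,0,7)
Op 8: inc R2 by 4 -> R2=(0,0,14,0) value=14

Answer: 0 0 0 7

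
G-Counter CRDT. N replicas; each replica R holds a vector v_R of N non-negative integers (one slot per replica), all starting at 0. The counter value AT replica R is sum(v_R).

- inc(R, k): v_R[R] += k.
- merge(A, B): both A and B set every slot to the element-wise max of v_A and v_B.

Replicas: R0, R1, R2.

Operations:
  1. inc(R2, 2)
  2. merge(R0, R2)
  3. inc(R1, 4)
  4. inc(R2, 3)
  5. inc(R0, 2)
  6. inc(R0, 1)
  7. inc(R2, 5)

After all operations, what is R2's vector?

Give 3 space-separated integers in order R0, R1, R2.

Answer: 0 0 10

Derivation:
Op 1: inc R2 by 2 -> R2=(0,0,2) value=2
Op 2: merge R0<->R2 -> R0=(0,0,2) R2=(0,0,2)
Op 3: inc R1 by 4 -> R1=(0,4,0) value=4
Op 4: inc R2 by 3 -> R2=(0,0,5) value=5
Op 5: inc R0 by 2 -> R0=(2,0,2) value=4
Op 6: inc R0 by 1 -> R0=(3,0,2) value=5
Op 7: inc R2 by 5 -> R2=(0,0,10) value=10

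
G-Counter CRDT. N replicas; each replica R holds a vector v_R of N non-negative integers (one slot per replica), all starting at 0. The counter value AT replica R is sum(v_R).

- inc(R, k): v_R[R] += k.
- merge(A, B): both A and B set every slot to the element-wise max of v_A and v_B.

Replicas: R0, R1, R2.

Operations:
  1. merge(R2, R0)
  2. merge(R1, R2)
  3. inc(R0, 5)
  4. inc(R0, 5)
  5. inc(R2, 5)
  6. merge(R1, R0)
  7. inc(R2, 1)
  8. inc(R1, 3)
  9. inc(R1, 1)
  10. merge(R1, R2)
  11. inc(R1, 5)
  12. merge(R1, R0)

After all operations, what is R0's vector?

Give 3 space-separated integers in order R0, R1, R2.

Answer: 10 9 6

Derivation:
Op 1: merge R2<->R0 -> R2=(0,0,0) R0=(0,0,0)
Op 2: merge R1<->R2 -> R1=(0,0,0) R2=(0,0,0)
Op 3: inc R0 by 5 -> R0=(5,0,0) value=5
Op 4: inc R0 by 5 -> R0=(10,0,0) value=10
Op 5: inc R2 by 5 -> R2=(0,0,5) value=5
Op 6: merge R1<->R0 -> R1=(10,0,0) R0=(10,0,0)
Op 7: inc R2 by 1 -> R2=(0,0,6) value=6
Op 8: inc R1 by 3 -> R1=(10,3,0) value=13
Op 9: inc R1 by 1 -> R1=(10,4,0) value=14
Op 10: merge R1<->R2 -> R1=(10,4,6) R2=(10,4,6)
Op 11: inc R1 by 5 -> R1=(10,9,6) value=25
Op 12: merge R1<->R0 -> R1=(10,9,6) R0=(10,9,6)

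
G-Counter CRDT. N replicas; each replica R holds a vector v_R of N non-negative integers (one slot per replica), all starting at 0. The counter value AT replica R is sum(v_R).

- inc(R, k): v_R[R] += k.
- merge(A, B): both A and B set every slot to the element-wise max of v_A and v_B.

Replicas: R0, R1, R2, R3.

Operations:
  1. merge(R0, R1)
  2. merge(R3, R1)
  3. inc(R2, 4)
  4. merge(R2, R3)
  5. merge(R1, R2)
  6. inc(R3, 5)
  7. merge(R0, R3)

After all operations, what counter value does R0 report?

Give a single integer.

Answer: 9

Derivation:
Op 1: merge R0<->R1 -> R0=(0,0,0,0) R1=(0,0,0,0)
Op 2: merge R3<->R1 -> R3=(0,0,0,0) R1=(0,0,0,0)
Op 3: inc R2 by 4 -> R2=(0,0,4,0) value=4
Op 4: merge R2<->R3 -> R2=(0,0,4,0) R3=(0,0,4,0)
Op 5: merge R1<->R2 -> R1=(0,0,4,0) R2=(0,0,4,0)
Op 6: inc R3 by 5 -> R3=(0,0,4,5) value=9
Op 7: merge R0<->R3 -> R0=(0,0,4,5) R3=(0,0,4,5)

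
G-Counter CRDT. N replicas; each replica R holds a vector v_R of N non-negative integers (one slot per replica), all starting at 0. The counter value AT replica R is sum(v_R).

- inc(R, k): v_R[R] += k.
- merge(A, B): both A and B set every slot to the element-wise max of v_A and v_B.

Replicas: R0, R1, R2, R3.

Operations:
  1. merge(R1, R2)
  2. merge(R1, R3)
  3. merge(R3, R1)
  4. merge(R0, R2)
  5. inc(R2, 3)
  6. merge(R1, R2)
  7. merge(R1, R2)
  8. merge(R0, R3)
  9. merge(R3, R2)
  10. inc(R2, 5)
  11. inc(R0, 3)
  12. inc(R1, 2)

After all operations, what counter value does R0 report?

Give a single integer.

Op 1: merge R1<->R2 -> R1=(0,0,0,0) R2=(0,0,0,0)
Op 2: merge R1<->R3 -> R1=(0,0,0,0) R3=(0,0,0,0)
Op 3: merge R3<->R1 -> R3=(0,0,0,0) R1=(0,0,0,0)
Op 4: merge R0<->R2 -> R0=(0,0,0,0) R2=(0,0,0,0)
Op 5: inc R2 by 3 -> R2=(0,0,3,0) value=3
Op 6: merge R1<->R2 -> R1=(0,0,3,0) R2=(0,0,3,0)
Op 7: merge R1<->R2 -> R1=(0,0,3,0) R2=(0,0,3,0)
Op 8: merge R0<->R3 -> R0=(0,0,0,0) R3=(0,0,0,0)
Op 9: merge R3<->R2 -> R3=(0,0,3,0) R2=(0,0,3,0)
Op 10: inc R2 by 5 -> R2=(0,0,8,0) value=8
Op 11: inc R0 by 3 -> R0=(3,0,0,0) value=3
Op 12: inc R1 by 2 -> R1=(0,2,3,0) value=5

Answer: 3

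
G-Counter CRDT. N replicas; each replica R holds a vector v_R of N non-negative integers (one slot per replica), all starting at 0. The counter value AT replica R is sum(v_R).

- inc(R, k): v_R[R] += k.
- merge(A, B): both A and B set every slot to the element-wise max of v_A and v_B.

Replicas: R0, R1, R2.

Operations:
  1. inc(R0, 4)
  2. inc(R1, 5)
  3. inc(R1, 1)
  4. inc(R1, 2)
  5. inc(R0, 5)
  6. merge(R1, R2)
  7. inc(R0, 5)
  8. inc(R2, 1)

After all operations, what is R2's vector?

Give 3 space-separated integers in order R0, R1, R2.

Answer: 0 8 1

Derivation:
Op 1: inc R0 by 4 -> R0=(4,0,0) value=4
Op 2: inc R1 by 5 -> R1=(0,5,0) value=5
Op 3: inc R1 by 1 -> R1=(0,6,0) value=6
Op 4: inc R1 by 2 -> R1=(0,8,0) value=8
Op 5: inc R0 by 5 -> R0=(9,0,0) value=9
Op 6: merge R1<->R2 -> R1=(0,8,0) R2=(0,8,0)
Op 7: inc R0 by 5 -> R0=(14,0,0) value=14
Op 8: inc R2 by 1 -> R2=(0,8,1) value=9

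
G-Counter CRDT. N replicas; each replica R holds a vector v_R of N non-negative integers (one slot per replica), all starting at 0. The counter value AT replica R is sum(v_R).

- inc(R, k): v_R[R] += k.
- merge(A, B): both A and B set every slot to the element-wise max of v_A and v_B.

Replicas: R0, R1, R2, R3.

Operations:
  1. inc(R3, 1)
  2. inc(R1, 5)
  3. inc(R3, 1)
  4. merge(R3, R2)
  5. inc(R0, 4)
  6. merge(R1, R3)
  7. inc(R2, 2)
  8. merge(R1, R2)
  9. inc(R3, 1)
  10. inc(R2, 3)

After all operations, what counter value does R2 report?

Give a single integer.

Answer: 12

Derivation:
Op 1: inc R3 by 1 -> R3=(0,0,0,1) value=1
Op 2: inc R1 by 5 -> R1=(0,5,0,0) value=5
Op 3: inc R3 by 1 -> R3=(0,0,0,2) value=2
Op 4: merge R3<->R2 -> R3=(0,0,0,2) R2=(0,0,0,2)
Op 5: inc R0 by 4 -> R0=(4,0,0,0) value=4
Op 6: merge R1<->R3 -> R1=(0,5,0,2) R3=(0,5,0,2)
Op 7: inc R2 by 2 -> R2=(0,0,2,2) value=4
Op 8: merge R1<->R2 -> R1=(0,5,2,2) R2=(0,5,2,2)
Op 9: inc R3 by 1 -> R3=(0,5,0,3) value=8
Op 10: inc R2 by 3 -> R2=(0,5,5,2) value=12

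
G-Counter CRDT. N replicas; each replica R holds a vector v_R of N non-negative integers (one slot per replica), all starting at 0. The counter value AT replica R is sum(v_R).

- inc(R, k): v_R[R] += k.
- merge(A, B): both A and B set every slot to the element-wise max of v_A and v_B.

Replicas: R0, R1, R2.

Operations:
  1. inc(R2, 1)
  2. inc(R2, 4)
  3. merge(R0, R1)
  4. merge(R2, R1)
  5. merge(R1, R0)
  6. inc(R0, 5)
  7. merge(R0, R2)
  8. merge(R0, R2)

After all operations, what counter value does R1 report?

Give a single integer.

Op 1: inc R2 by 1 -> R2=(0,0,1) value=1
Op 2: inc R2 by 4 -> R2=(0,0,5) value=5
Op 3: merge R0<->R1 -> R0=(0,0,0) R1=(0,0,0)
Op 4: merge R2<->R1 -> R2=(0,0,5) R1=(0,0,5)
Op 5: merge R1<->R0 -> R1=(0,0,5) R0=(0,0,5)
Op 6: inc R0 by 5 -> R0=(5,0,5) value=10
Op 7: merge R0<->R2 -> R0=(5,0,5) R2=(5,0,5)
Op 8: merge R0<->R2 -> R0=(5,0,5) R2=(5,0,5)

Answer: 5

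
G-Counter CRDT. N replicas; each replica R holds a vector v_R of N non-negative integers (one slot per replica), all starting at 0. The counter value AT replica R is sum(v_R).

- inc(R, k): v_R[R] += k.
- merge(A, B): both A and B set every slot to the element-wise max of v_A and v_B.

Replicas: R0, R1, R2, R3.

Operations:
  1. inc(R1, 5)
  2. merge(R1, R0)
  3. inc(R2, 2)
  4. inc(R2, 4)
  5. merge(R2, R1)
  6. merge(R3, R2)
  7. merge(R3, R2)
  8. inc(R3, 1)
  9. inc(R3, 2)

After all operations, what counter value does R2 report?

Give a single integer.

Answer: 11

Derivation:
Op 1: inc R1 by 5 -> R1=(0,5,0,0) value=5
Op 2: merge R1<->R0 -> R1=(0,5,0,0) R0=(0,5,0,0)
Op 3: inc R2 by 2 -> R2=(0,0,2,0) value=2
Op 4: inc R2 by 4 -> R2=(0,0,6,0) value=6
Op 5: merge R2<->R1 -> R2=(0,5,6,0) R1=(0,5,6,0)
Op 6: merge R3<->R2 -> R3=(0,5,6,0) R2=(0,5,6,0)
Op 7: merge R3<->R2 -> R3=(0,5,6,0) R2=(0,5,6,0)
Op 8: inc R3 by 1 -> R3=(0,5,6,1) value=12
Op 9: inc R3 by 2 -> R3=(0,5,6,3) value=14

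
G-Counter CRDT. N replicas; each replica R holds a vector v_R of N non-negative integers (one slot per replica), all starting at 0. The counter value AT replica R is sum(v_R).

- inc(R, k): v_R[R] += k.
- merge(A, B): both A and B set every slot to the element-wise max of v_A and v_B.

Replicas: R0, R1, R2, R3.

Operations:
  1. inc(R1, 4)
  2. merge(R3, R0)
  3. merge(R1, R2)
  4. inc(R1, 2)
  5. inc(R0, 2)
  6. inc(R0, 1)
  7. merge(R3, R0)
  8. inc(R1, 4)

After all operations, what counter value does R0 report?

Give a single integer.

Answer: 3

Derivation:
Op 1: inc R1 by 4 -> R1=(0,4,0,0) value=4
Op 2: merge R3<->R0 -> R3=(0,0,0,0) R0=(0,0,0,0)
Op 3: merge R1<->R2 -> R1=(0,4,0,0) R2=(0,4,0,0)
Op 4: inc R1 by 2 -> R1=(0,6,0,0) value=6
Op 5: inc R0 by 2 -> R0=(2,0,0,0) value=2
Op 6: inc R0 by 1 -> R0=(3,0,0,0) value=3
Op 7: merge R3<->R0 -> R3=(3,0,0,0) R0=(3,0,0,0)
Op 8: inc R1 by 4 -> R1=(0,10,0,0) value=10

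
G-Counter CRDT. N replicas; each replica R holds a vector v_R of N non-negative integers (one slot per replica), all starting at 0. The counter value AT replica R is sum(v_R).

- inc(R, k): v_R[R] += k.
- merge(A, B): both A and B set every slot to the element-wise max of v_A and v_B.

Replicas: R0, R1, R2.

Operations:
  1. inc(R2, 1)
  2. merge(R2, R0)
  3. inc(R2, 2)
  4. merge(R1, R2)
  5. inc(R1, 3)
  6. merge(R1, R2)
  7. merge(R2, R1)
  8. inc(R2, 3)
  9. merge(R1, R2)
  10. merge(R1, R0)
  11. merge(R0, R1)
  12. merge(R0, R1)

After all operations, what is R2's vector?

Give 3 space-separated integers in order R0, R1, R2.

Op 1: inc R2 by 1 -> R2=(0,0,1) value=1
Op 2: merge R2<->R0 -> R2=(0,0,1) R0=(0,0,1)
Op 3: inc R2 by 2 -> R2=(0,0,3) value=3
Op 4: merge R1<->R2 -> R1=(0,0,3) R2=(0,0,3)
Op 5: inc R1 by 3 -> R1=(0,3,3) value=6
Op 6: merge R1<->R2 -> R1=(0,3,3) R2=(0,3,3)
Op 7: merge R2<->R1 -> R2=(0,3,3) R1=(0,3,3)
Op 8: inc R2 by 3 -> R2=(0,3,6) value=9
Op 9: merge R1<->R2 -> R1=(0,3,6) R2=(0,3,6)
Op 10: merge R1<->R0 -> R1=(0,3,6) R0=(0,3,6)
Op 11: merge R0<->R1 -> R0=(0,3,6) R1=(0,3,6)
Op 12: merge R0<->R1 -> R0=(0,3,6) R1=(0,3,6)

Answer: 0 3 6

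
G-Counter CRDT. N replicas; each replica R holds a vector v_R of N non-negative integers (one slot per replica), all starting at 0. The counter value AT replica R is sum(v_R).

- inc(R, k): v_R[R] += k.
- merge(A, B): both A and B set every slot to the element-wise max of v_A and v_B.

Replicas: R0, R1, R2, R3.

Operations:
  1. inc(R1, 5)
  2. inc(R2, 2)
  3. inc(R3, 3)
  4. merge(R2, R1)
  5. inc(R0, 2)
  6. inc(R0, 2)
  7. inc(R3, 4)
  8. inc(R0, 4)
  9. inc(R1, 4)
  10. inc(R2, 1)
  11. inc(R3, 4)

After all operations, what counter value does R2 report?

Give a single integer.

Answer: 8

Derivation:
Op 1: inc R1 by 5 -> R1=(0,5,0,0) value=5
Op 2: inc R2 by 2 -> R2=(0,0,2,0) value=2
Op 3: inc R3 by 3 -> R3=(0,0,0,3) value=3
Op 4: merge R2<->R1 -> R2=(0,5,2,0) R1=(0,5,2,0)
Op 5: inc R0 by 2 -> R0=(2,0,0,0) value=2
Op 6: inc R0 by 2 -> R0=(4,0,0,0) value=4
Op 7: inc R3 by 4 -> R3=(0,0,0,7) value=7
Op 8: inc R0 by 4 -> R0=(8,0,0,0) value=8
Op 9: inc R1 by 4 -> R1=(0,9,2,0) value=11
Op 10: inc R2 by 1 -> R2=(0,5,3,0) value=8
Op 11: inc R3 by 4 -> R3=(0,0,0,11) value=11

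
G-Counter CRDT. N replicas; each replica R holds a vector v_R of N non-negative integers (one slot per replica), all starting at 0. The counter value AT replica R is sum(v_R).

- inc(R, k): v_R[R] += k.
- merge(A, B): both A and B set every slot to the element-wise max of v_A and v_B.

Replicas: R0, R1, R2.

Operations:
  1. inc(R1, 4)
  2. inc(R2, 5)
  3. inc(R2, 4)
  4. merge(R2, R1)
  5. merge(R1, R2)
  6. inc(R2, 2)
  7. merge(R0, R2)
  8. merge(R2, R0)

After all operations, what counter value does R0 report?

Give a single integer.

Answer: 15

Derivation:
Op 1: inc R1 by 4 -> R1=(0,4,0) value=4
Op 2: inc R2 by 5 -> R2=(0,0,5) value=5
Op 3: inc R2 by 4 -> R2=(0,0,9) value=9
Op 4: merge R2<->R1 -> R2=(0,4,9) R1=(0,4,9)
Op 5: merge R1<->R2 -> R1=(0,4,9) R2=(0,4,9)
Op 6: inc R2 by 2 -> R2=(0,4,11) value=15
Op 7: merge R0<->R2 -> R0=(0,4,11) R2=(0,4,11)
Op 8: merge R2<->R0 -> R2=(0,4,11) R0=(0,4,11)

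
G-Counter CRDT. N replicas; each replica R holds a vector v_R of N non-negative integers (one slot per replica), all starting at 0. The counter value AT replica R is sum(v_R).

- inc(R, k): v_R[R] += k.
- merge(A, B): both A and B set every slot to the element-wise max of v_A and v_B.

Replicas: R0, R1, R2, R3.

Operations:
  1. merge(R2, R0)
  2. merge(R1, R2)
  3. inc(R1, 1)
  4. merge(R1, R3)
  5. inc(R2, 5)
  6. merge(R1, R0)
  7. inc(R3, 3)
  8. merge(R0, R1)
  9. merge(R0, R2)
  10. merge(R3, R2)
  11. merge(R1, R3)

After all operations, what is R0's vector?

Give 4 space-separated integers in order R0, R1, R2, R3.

Op 1: merge R2<->R0 -> R2=(0,0,0,0) R0=(0,0,0,0)
Op 2: merge R1<->R2 -> R1=(0,0,0,0) R2=(0,0,0,0)
Op 3: inc R1 by 1 -> R1=(0,1,0,0) value=1
Op 4: merge R1<->R3 -> R1=(0,1,0,0) R3=(0,1,0,0)
Op 5: inc R2 by 5 -> R2=(0,0,5,0) value=5
Op 6: merge R1<->R0 -> R1=(0,1,0,0) R0=(0,1,0,0)
Op 7: inc R3 by 3 -> R3=(0,1,0,3) value=4
Op 8: merge R0<->R1 -> R0=(0,1,0,0) R1=(0,1,0,0)
Op 9: merge R0<->R2 -> R0=(0,1,5,0) R2=(0,1,5,0)
Op 10: merge R3<->R2 -> R3=(0,1,5,3) R2=(0,1,5,3)
Op 11: merge R1<->R3 -> R1=(0,1,5,3) R3=(0,1,5,3)

Answer: 0 1 5 0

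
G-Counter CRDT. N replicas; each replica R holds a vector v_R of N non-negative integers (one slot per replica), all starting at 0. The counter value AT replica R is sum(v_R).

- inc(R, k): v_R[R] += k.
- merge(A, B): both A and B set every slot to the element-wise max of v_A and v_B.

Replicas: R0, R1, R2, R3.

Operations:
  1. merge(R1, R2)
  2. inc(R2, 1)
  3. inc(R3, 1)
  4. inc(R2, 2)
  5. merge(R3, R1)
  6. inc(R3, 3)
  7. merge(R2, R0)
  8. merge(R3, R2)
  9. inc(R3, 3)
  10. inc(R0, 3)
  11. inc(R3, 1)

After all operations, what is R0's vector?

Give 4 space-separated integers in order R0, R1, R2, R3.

Op 1: merge R1<->R2 -> R1=(0,0,0,0) R2=(0,0,0,0)
Op 2: inc R2 by 1 -> R2=(0,0,1,0) value=1
Op 3: inc R3 by 1 -> R3=(0,0,0,1) value=1
Op 4: inc R2 by 2 -> R2=(0,0,3,0) value=3
Op 5: merge R3<->R1 -> R3=(0,0,0,1) R1=(0,0,0,1)
Op 6: inc R3 by 3 -> R3=(0,0,0,4) value=4
Op 7: merge R2<->R0 -> R2=(0,0,3,0) R0=(0,0,3,0)
Op 8: merge R3<->R2 -> R3=(0,0,3,4) R2=(0,0,3,4)
Op 9: inc R3 by 3 -> R3=(0,0,3,7) value=10
Op 10: inc R0 by 3 -> R0=(3,0,3,0) value=6
Op 11: inc R3 by 1 -> R3=(0,0,3,8) value=11

Answer: 3 0 3 0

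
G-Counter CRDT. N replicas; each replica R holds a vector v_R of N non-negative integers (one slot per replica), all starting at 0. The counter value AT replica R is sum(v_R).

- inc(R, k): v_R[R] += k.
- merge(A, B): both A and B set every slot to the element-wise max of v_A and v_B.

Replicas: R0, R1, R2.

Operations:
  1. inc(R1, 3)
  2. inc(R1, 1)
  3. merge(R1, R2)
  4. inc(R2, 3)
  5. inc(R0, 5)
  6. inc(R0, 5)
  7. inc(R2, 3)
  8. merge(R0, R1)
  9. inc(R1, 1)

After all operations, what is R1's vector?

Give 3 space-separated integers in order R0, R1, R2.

Answer: 10 5 0

Derivation:
Op 1: inc R1 by 3 -> R1=(0,3,0) value=3
Op 2: inc R1 by 1 -> R1=(0,4,0) value=4
Op 3: merge R1<->R2 -> R1=(0,4,0) R2=(0,4,0)
Op 4: inc R2 by 3 -> R2=(0,4,3) value=7
Op 5: inc R0 by 5 -> R0=(5,0,0) value=5
Op 6: inc R0 by 5 -> R0=(10,0,0) value=10
Op 7: inc R2 by 3 -> R2=(0,4,6) value=10
Op 8: merge R0<->R1 -> R0=(10,4,0) R1=(10,4,0)
Op 9: inc R1 by 1 -> R1=(10,5,0) value=15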